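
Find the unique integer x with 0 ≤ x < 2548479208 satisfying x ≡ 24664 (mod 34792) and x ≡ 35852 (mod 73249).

Write x = 24664 + 34792·k. Then 34792·k ≡ 35852 − 24664 ≡ 11188 (mod 73249).
Need 34792⁻¹ mod 73249. Extended Euclid on (73249, 34792):
73249 = 2*34792 + 3665
34792 = 9*3665 + 1807
3665 = 2*1807 + 51
1807 = 35*51 + 22
51 = 2*22 + 7
22 = 3*7 + 1
7 = 7*1 + 0
Back-substitute:
1 = 22 − 3·7
1 = −3·51 + 7·22
1 = 7·1807 − 248·51
1 = −248·3665 + 503·1807
1 = 503·34792 − 4775·3665
1 = −4775·73249 + 10053·34792
34792⁻¹ ≡ 10053 (mod 73249), so k ≡ 10053·11188 ≡ 35749 (mod 73249).
x = 24664 + 34792·35749 = 1243803872.

1243803872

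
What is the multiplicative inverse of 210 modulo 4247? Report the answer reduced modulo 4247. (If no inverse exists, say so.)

gcd(4247, 210) by repeated division:
4247 = 20*210 + 47
210 = 4*47 + 22
47 = 2*22 + 3
22 = 7*3 + 1
3 = 3*1 + 0
Since gcd(210, 4247) = 1, back-substitute to write 1 as a combination:
1 = 22 − 7·3
1 = −7·47 + 15·22
1 = 15·210 − 67·47
1 = −67·4247 + 1355·210
So 210·1355 ≡ 1 (mod 4247).

1355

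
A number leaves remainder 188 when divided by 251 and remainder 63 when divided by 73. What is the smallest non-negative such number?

Write x = 188 + 251·k. Then 251·k ≡ 63 − 188 ≡ 21 (mod 73).
Need 251⁻¹ mod 73. Extended Euclid on (73, 32):
73 = 2*32 + 9
32 = 3*9 + 5
9 = 1*5 + 4
5 = 1*4 + 1
4 = 4*1 + 0
Back-substitute:
1 = 5 − 4
1 = −9 + 2·5
1 = 2·32 − 7·9
1 = −7·73 + 16·32
251⁻¹ ≡ 16 (mod 73), so k ≡ 16·21 ≡ 44 (mod 73).
x = 188 + 251·44 = 11232.

11232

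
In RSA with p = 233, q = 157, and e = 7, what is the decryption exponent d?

φ(n) = (p−1)(q−1) = 232·156 = 36192.
Need d with 7·d ≡ 1 (mod 36192). Apply the extended Euclidean algorithm:
36192 = 5170·7 + 2
7 = 3·2 + 1
2 = 2·1 + 0
Back-substitute:
1 = 7 − 3·2
1 = −3·36192 + 15511·7
So 7·15511 ≡ 1 (mod 36192), hence d = 15511.

15511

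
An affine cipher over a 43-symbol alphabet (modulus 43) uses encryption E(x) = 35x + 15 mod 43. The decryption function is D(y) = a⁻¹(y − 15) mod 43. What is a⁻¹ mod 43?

16

gcd(43, 35) by repeated division:
43 = 1×35 + 8
35 = 4×8 + 3
8 = 2×3 + 2
3 = 1×2 + 1
2 = 2×1 + 0
Since gcd(35, 43) = 1, back-substitute to write 1 as a combination:
1 = 3 − 2
1 = −8 + 3·3
1 = 3·35 − 13·8
1 = −13·43 + 16·35
So 35·16 ≡ 1 (mod 43).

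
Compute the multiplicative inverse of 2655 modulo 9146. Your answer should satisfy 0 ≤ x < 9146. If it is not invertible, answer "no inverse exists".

Apply the Euclidean algorithm to 9146 and 2655:
9146 = 3*2655 + 1181
2655 = 2*1181 + 293
1181 = 4*293 + 9
293 = 32*9 + 5
9 = 1*5 + 4
5 = 1*4 + 1
4 = 4*1 + 0
The gcd is 1. Working backward:
1 = 5 − 4
1 = −9 + 2·5
1 = 2·293 − 65·9
1 = −65·1181 + 262·293
1 = 262·2655 − 589·1181
1 = −589·9146 + 2029·2655
So 2655·2029 ≡ 1 (mod 9146).

2029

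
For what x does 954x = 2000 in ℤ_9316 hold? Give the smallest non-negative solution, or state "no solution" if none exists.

First find gcd(954, 9316):
9316 = 9·954 + 730
954 = 1·730 + 224
730 = 3·224 + 58
224 = 3·58 + 50
58 = 1·50 + 8
50 = 6·8 + 2
8 = 4·2 + 0
gcd = 2 and 2 | 2000, so solutions exist. Divide through by 2: 477x ≡ 1000 (mod 4658).
Now find 477⁻¹ mod 4658:
4658 = 9·477 + 365
477 = 1·365 + 112
365 = 3·112 + 29
112 = 3·29 + 25
29 = 1·25 + 4
25 = 6·4 + 1
4 = 4·1 + 0
Back-substitute:
1 = 25 − 6·4
1 = −6·29 + 7·25
1 = 7·112 − 27·29
1 = −27·365 + 88·112
1 = 88·477 − 115·365
1 = −115·4658 + 1123·477
So 477⁻¹ ≡ 1123 (mod 4658).
Then x ≡ 1123·1000 ≡ 422 (mod 4658); the smallest non-negative solution is x = 422.

422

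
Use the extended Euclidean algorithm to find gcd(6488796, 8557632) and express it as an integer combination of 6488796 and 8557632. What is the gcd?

Apply Euclid's algorithm to 8557632 and 6488796:
8557632 = 1×6488796 + 2068836
6488796 = 3×2068836 + 282288
2068836 = 7×282288 + 92820
282288 = 3×92820 + 3828
92820 = 24×3828 + 948
3828 = 4×948 + 36
948 = 26×36 + 12
36 = 3×12 + 0
gcd(6488796, 8557632) = 12.
Back-substituting:
12 = 948 − 26·36
12 = −26·3828 + 105·948
12 = 105·92820 − 2546·3828
12 = −2546·282288 + 7743·92820
12 = 7743·2068836 − 56747·282288
12 = −56747·6488796 + 177984·2068836
12 = 177984·8557632 − 234731·6488796
So 12 = (177984)·8557632 + (-234731)·6488796.

12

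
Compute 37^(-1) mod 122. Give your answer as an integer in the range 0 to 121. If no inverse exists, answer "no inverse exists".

Extended Euclidean algorithm:
122 = 3*37 + 11
37 = 3*11 + 4
11 = 2*4 + 3
4 = 1*3 + 1
3 = 3*1 + 0
Since gcd(37, 122) = 1, back-substitute to write 1 as a combination:
1 = 4 − 3
1 = −11 + 3·4
1 = 3·37 − 10·11
1 = −10·122 + 33·37
So 37·33 ≡ 1 (mod 122).

33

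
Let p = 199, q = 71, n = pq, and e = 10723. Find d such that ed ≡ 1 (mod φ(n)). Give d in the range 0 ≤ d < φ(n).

10807

φ(n) = (p−1)(q−1) = 198·70 = 13860.
Need d with 10723·d ≡ 1 (mod 13860). Apply the extended Euclidean algorithm:
13860 = 1×10723 + 3137
10723 = 3×3137 + 1312
3137 = 2×1312 + 513
1312 = 2×513 + 286
513 = 1×286 + 227
286 = 1×227 + 59
227 = 3×59 + 50
59 = 1×50 + 9
50 = 5×9 + 5
9 = 1×5 + 4
5 = 1×4 + 1
4 = 4×1 + 0
Back-substitute:
1 = 5 − 4
1 = −9 + 2·5
1 = 2·50 − 11·9
1 = −11·59 + 13·50
1 = 13·227 − 50·59
1 = −50·286 + 63·227
1 = 63·513 − 113·286
1 = −113·1312 + 289·513
1 = 289·3137 − 691·1312
1 = −691·10723 + 2362·3137
1 = 2362·13860 − 3053·10723
So 10723·(-3053) ≡ 1 (mod 13860), hence d ≡ -3053 ≡ 10807 (mod 13860).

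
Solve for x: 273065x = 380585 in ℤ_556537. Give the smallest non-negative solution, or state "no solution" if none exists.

First find gcd(273065, 556537):
556537 = 2*273065 + 10407
273065 = 26*10407 + 2483
10407 = 4*2483 + 475
2483 = 5*475 + 108
475 = 4*108 + 43
108 = 2*43 + 22
43 = 1*22 + 21
22 = 1*21 + 1
21 = 21*1 + 0
gcd = 1, so a unique solution mod 556537 exists.
Back-substitute for the Bézout coefficients:
1 = 22 − 21
1 = −43 + 2·22
1 = 2·108 − 5·43
1 = −5·475 + 22·108
1 = 22·2483 − 115·475
1 = −115·10407 + 482·2483
1 = 482·273065 − 12647·10407
1 = −12647·556537 + 25776·273065
So 273065·(25776) ≡ 1 (mod 556537), giving 273065⁻¹ ≡ 25776.
x ≡ 273065⁻¹·380585 ≡ 25776·380585 ≡ 437798 (mod 556537).

437798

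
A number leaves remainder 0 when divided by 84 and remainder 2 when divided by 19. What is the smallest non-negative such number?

420

Write x = 0 + 84·k. Then 84·k ≡ 2 − 0 ≡ 2 (mod 19).
Need 84⁻¹ mod 19. Extended Euclid on (19, 8):
19 = 2×8 + 3
8 = 2×3 + 2
3 = 1×2 + 1
2 = 2×1 + 0
Back-substitute:
1 = 3 − 2
1 = −8 + 3·3
1 = 3·19 − 7·8
84⁻¹ ≡ 12 (mod 19), so k ≡ 12·2 ≡ 5 (mod 19).
x = 0 + 84·5 = 420.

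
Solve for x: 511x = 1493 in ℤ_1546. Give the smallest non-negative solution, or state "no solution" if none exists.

First find gcd(511, 1546):
1546 = 3·511 + 13
511 = 39·13 + 4
13 = 3·4 + 1
4 = 4·1 + 0
gcd = 1, so a unique solution mod 1546 exists.
Back-substitute for the Bézout coefficients:
1 = 13 − 3·4
1 = −3·511 + 118·13
1 = 118·1546 − 357·511
So 511·(-357) ≡ 1 (mod 1546), giving 511⁻¹ ≡ 1189.
x ≡ 511⁻¹·1493 ≡ 1189·1493 ≡ 369 (mod 1546).

369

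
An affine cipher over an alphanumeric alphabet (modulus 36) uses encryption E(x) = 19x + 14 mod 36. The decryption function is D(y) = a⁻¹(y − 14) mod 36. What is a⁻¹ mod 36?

19

Run Euclid on (36, 19):
36 = 1*19 + 17
19 = 1*17 + 2
17 = 8*2 + 1
2 = 2*1 + 0
gcd = 1, so the inverse exists. Back-substitute:
1 = 17 − 8·2
1 = −8·19 + 9·17
1 = 9·36 − 17·19
Hence 19⁻¹ ≡ -17 ≡ 19 (mod 36).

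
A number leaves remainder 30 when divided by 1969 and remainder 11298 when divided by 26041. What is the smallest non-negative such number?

14594258

Write x = 30 + 1969·k. Then 1969·k ≡ 11298 − 30 ≡ 11268 (mod 26041).
Need 1969⁻¹ mod 26041. Extended Euclid on (26041, 1969):
26041 = 13·1969 + 444
1969 = 4·444 + 193
444 = 2·193 + 58
193 = 3·58 + 19
58 = 3·19 + 1
19 = 19·1 + 0
Back-substitute:
1 = 58 − 3·19
1 = −3·193 + 10·58
1 = 10·444 − 23·193
1 = −23·1969 + 102·444
1 = 102·26041 − 1349·1969
1969⁻¹ ≡ 24692 (mod 26041), so k ≡ 24692·11268 ≡ 7412 (mod 26041).
x = 30 + 1969·7412 = 14594258.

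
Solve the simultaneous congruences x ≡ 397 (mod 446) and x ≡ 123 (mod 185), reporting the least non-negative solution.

Write x = 397 + 446·k. Then 446·k ≡ 123 − 397 ≡ 96 (mod 185).
Need 446⁻¹ mod 185. Extended Euclid on (185, 76):
185 = 2×76 + 33
76 = 2×33 + 10
33 = 3×10 + 3
10 = 3×3 + 1
3 = 3×1 + 0
Back-substitute:
1 = 10 − 3·3
1 = −3·33 + 10·10
1 = 10·76 − 23·33
1 = −23·185 + 56·76
446⁻¹ ≡ 56 (mod 185), so k ≡ 56·96 ≡ 11 (mod 185).
x = 397 + 446·11 = 5303.

5303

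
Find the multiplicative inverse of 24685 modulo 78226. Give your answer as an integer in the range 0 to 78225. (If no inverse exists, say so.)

Run Euclid on (78226, 24685):
78226 = 3×24685 + 4171
24685 = 5×4171 + 3830
4171 = 1×3830 + 341
3830 = 11×341 + 79
341 = 4×79 + 25
79 = 3×25 + 4
25 = 6×4 + 1
4 = 4×1 + 0
The gcd is 1. Working backward:
1 = 25 − 6·4
1 = −6·79 + 19·25
1 = 19·341 − 82·79
1 = −82·3830 + 921·341
1 = 921·4171 − 1003·3830
1 = −1003·24685 + 5936·4171
1 = 5936·78226 − 18811·24685
Hence 24685⁻¹ ≡ -18811 ≡ 59415 (mod 78226).

59415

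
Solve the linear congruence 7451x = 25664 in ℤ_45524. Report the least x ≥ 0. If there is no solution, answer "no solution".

First find gcd(7451, 45524):
45524 = 6*7451 + 818
7451 = 9*818 + 89
818 = 9*89 + 17
89 = 5*17 + 4
17 = 4*4 + 1
4 = 4*1 + 0
gcd = 1, so a unique solution mod 45524 exists.
Back-substitute for the Bézout coefficients:
1 = 17 − 4·4
1 = −4·89 + 21·17
1 = 21·818 − 193·89
1 = −193·7451 + 1758·818
1 = 1758·45524 − 10741·7451
So 7451·(-10741) ≡ 1 (mod 45524), giving 7451⁻¹ ≡ 34783.
x ≡ 7451⁻¹·25664 ≡ 34783·25664 ≡ 36320 (mod 45524).

36320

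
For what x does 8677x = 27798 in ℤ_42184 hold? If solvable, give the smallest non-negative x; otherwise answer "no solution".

First find gcd(8677, 42184):
42184 = 4·8677 + 7476
8677 = 1·7476 + 1201
7476 = 6·1201 + 270
1201 = 4·270 + 121
270 = 2·121 + 28
121 = 4·28 + 9
28 = 3·9 + 1
9 = 9·1 + 0
gcd = 1, so a unique solution mod 42184 exists.
Back-substitute for the Bézout coefficients:
1 = 28 − 3·9
1 = −3·121 + 13·28
1 = 13·270 − 29·121
1 = −29·1201 + 129·270
1 = 129·7476 − 803·1201
1 = −803·8677 + 932·7476
1 = 932·42184 − 4531·8677
So 8677·(-4531) ≡ 1 (mod 42184), giving 8677⁻¹ ≡ 37653.
x ≡ 8677⁻¹·27798 ≡ 37653·27798 ≡ 8686 (mod 42184).

8686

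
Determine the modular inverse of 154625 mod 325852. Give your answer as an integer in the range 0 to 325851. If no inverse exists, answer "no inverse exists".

165085

Apply the Euclidean algorithm to 325852 and 154625:
325852 = 2×154625 + 16602
154625 = 9×16602 + 5207
16602 = 3×5207 + 981
5207 = 5×981 + 302
981 = 3×302 + 75
302 = 4×75 + 2
75 = 37×2 + 1
2 = 2×1 + 0
gcd = 1, so the inverse exists. Back-substitute:
1 = 75 − 37·2
1 = −37·302 + 149·75
1 = 149·981 − 484·302
1 = −484·5207 + 2569·981
1 = 2569·16602 − 8191·5207
1 = −8191·154625 + 76288·16602
1 = 76288·325852 − 160767·154625
So 154625·(-160767) ≡ 1 (mod 325852), and -160767 ≡ 165085 (mod 325852).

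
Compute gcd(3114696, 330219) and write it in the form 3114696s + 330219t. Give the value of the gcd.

3

Apply Euclid's algorithm to 3114696 and 330219:
3114696 = 9×330219 + 142725
330219 = 2×142725 + 44769
142725 = 3×44769 + 8418
44769 = 5×8418 + 2679
8418 = 3×2679 + 381
2679 = 7×381 + 12
381 = 31×12 + 9
12 = 1×9 + 3
9 = 3×3 + 0
gcd(3114696, 330219) = 3.
Back-substituting:
3 = 12 − 9
3 = −381 + 32·12
3 = 32·2679 − 225·381
3 = −225·8418 + 707·2679
3 = 707·44769 − 3760·8418
3 = −3760·142725 + 11987·44769
3 = 11987·330219 − 27734·142725
3 = −27734·3114696 + 261593·330219
So 3 = (-27734)·3114696 + (261593)·330219.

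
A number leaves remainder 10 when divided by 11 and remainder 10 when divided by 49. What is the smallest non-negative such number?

10

Write x = 10 + 11·k. Then 11·k ≡ 10 − 10 ≡ 0 (mod 49).
Need 11⁻¹ mod 49. Extended Euclid on (49, 11):
49 = 4*11 + 5
11 = 2*5 + 1
5 = 5*1 + 0
Back-substitute:
1 = 11 − 2·5
1 = −2·49 + 9·11
11⁻¹ ≡ 9 (mod 49), so k ≡ 9·0 ≡ 0 (mod 49).
x = 10 + 11·0 = 10.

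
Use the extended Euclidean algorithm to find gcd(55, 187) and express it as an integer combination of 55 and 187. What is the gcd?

11

Apply Euclid's algorithm to 187 and 55:
187 = 3×55 + 22
55 = 2×22 + 11
22 = 2×11 + 0
gcd(55, 187) = 11.
Back-substituting:
11 = 55 − 2·22
11 = −2·187 + 7·55
So 11 = (-2)·187 + (7)·55.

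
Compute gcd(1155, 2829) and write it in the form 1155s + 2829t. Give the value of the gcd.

Euclidean algorithm:
2829 = 2×1155 + 519
1155 = 2×519 + 117
519 = 4×117 + 51
117 = 2×51 + 15
51 = 3×15 + 6
15 = 2×6 + 3
6 = 2×3 + 0
gcd(1155, 2829) = 3.
Express as a combination:
3 = 15 − 2·6
3 = −2·51 + 7·15
3 = 7·117 − 16·51
3 = −16·519 + 71·117
3 = 71·1155 − 158·519
3 = −158·2829 + 387·1155
So 3 = (-158)·2829 + (387)·1155.

3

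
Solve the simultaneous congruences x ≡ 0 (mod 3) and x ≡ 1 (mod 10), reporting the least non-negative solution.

Write x = 0 + 3·k. Then 3·k ≡ 1 − 0 ≡ 1 (mod 10).
Need 3⁻¹ mod 10. Extended Euclid on (10, 3):
10 = 3·3 + 1
3 = 3·1 + 0
Back-substitute:
1 = 10 − 3·3
3⁻¹ ≡ 7 (mod 10), so k ≡ 7·1 ≡ 7 (mod 10).
x = 0 + 3·7 = 21.

21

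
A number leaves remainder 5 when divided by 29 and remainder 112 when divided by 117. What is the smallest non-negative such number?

1165

Write x = 5 + 29·k. Then 29·k ≡ 112 − 5 ≡ 107 (mod 117).
Need 29⁻¹ mod 117. Extended Euclid on (117, 29):
117 = 4×29 + 1
29 = 29×1 + 0
Back-substitute:
1 = 117 − 4·29
29⁻¹ ≡ 113 (mod 117), so k ≡ 113·107 ≡ 40 (mod 117).
x = 5 + 29·40 = 1165.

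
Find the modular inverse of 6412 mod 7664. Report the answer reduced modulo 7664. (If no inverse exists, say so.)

Compute gcd(6412, 7664):
7664 = 1·6412 + 1252
6412 = 5·1252 + 152
1252 = 8·152 + 36
152 = 4·36 + 8
36 = 4·8 + 4
8 = 2·4 + 0
gcd(6412, 7664) = 4 ≠ 1, so 6412 has no multiplicative inverse modulo 7664.

no inverse exists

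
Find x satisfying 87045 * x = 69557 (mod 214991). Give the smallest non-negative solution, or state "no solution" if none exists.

gcd(87045, 214991):
214991 = 2*87045 + 40901
87045 = 2*40901 + 5243
40901 = 7*5243 + 4200
5243 = 1*4200 + 1043
4200 = 4*1043 + 28
1043 = 37*28 + 7
28 = 4*7 + 0
gcd = 7, but 7 ∤ 69557, so the congruence has no solution.

no solution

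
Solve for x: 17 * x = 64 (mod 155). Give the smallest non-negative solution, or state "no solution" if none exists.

First find gcd(17, 155):
155 = 9×17 + 2
17 = 8×2 + 1
2 = 2×1 + 0
gcd = 1, so a unique solution mod 155 exists.
Back-substitute for the Bézout coefficients:
1 = 17 − 8·2
1 = −8·155 + 73·17
So 17·(73) ≡ 1 (mod 155), giving 17⁻¹ ≡ 73.
x ≡ 17⁻¹·64 ≡ 73·64 ≡ 22 (mod 155).

22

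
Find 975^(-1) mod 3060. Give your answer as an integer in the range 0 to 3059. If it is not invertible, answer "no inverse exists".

Compute gcd(975, 3060):
3060 = 3×975 + 135
975 = 7×135 + 30
135 = 4×30 + 15
30 = 2×15 + 0
Since gcd = 15 > 1, 975 is not a unit mod 3060.

no inverse exists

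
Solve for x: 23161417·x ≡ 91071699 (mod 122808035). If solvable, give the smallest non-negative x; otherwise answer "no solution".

First find gcd(23161417, 122808035):
122808035 = 5·23161417 + 7000950
23161417 = 3·7000950 + 2158567
7000950 = 3·2158567 + 525249
2158567 = 4·525249 + 57571
525249 = 9·57571 + 7110
57571 = 8·7110 + 691
7110 = 10·691 + 200
691 = 3·200 + 91
200 = 2·91 + 18
91 = 5·18 + 1
18 = 18·1 + 0
gcd = 1, so a unique solution mod 122808035 exists.
Back-substitute for the Bézout coefficients:
1 = 91 − 5·18
1 = −5·200 + 11·91
1 = 11·691 − 38·200
1 = −38·7110 + 391·691
1 = 391·57571 − 3166·7110
1 = −3166·525249 + 28885·57571
1 = 28885·2158567 − 118706·525249
1 = −118706·7000950 + 385003·2158567
1 = 385003·23161417 − 1273715·7000950
1 = −1273715·122808035 + 6753578·23161417
So 23161417·(6753578) ≡ 1 (mod 122808035), giving 23161417⁻¹ ≡ 6753578.
x ≡ 23161417⁻¹·91071699 ≡ 6753578·91071699 ≡ 95482452 (mod 122808035).

95482452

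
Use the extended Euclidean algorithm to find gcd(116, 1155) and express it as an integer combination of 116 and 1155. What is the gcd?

1

Euclidean algorithm:
1155 = 9×116 + 111
116 = 1×111 + 5
111 = 22×5 + 1
5 = 5×1 + 0
gcd(116, 1155) = 1.
Back-substituting:
1 = 111 − 22·5
1 = −22·116 + 23·111
1 = 23·1155 − 229·116
So 1 = (23)·1155 + (-229)·116.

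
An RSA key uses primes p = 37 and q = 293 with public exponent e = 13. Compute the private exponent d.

6469

φ(n) = (p−1)(q−1) = 36·292 = 10512.
Need d with 13·d ≡ 1 (mod 10512). Apply the extended Euclidean algorithm:
10512 = 808×13 + 8
13 = 1×8 + 5
8 = 1×5 + 3
5 = 1×3 + 2
3 = 1×2 + 1
2 = 2×1 + 0
Back-substitute:
1 = 3 − 2
1 = −5 + 2·3
1 = 2·8 − 3·5
1 = −3·13 + 5·8
1 = 5·10512 − 4043·13
So 13·(-4043) ≡ 1 (mod 10512), hence d ≡ -4043 ≡ 6469 (mod 10512).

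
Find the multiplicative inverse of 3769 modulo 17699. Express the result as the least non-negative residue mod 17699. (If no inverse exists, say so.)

12031

Extended Euclidean algorithm:
17699 = 4·3769 + 2623
3769 = 1·2623 + 1146
2623 = 2·1146 + 331
1146 = 3·331 + 153
331 = 2·153 + 25
153 = 6·25 + 3
25 = 8·3 + 1
3 = 3·1 + 0
The gcd is 1. Working backward:
1 = 25 − 8·3
1 = −8·153 + 49·25
1 = 49·331 − 106·153
1 = −106·1146 + 367·331
1 = 367·2623 − 840·1146
1 = −840·3769 + 1207·2623
1 = 1207·17699 − 5668·3769
Thus 3769·(-5668) ≡ 1 (mod 17699); reducing, -5668 mod 17699 = 12031.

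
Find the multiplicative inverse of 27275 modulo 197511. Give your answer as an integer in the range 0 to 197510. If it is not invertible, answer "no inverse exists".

Run Euclid on (197511, 27275):
197511 = 7·27275 + 6586
27275 = 4·6586 + 931
6586 = 7·931 + 69
931 = 13·69 + 34
69 = 2·34 + 1
34 = 34·1 + 0
gcd = 1, so the inverse exists. Back-substitute:
1 = 69 − 2·34
1 = −2·931 + 27·69
1 = 27·6586 − 191·931
1 = −191·27275 + 791·6586
1 = 791·197511 − 5728·27275
Hence 27275⁻¹ ≡ -5728 ≡ 191783 (mod 197511).

191783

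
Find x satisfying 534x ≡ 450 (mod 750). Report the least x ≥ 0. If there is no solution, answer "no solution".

First find gcd(534, 750):
750 = 1*534 + 216
534 = 2*216 + 102
216 = 2*102 + 12
102 = 8*12 + 6
12 = 2*6 + 0
gcd = 6 and 6 | 450, so solutions exist. Divide through by 6: 89x ≡ 75 (mod 125).
Now find 89⁻¹ mod 125:
125 = 1·89 + 36
89 = 2·36 + 17
36 = 2·17 + 2
17 = 8·2 + 1
2 = 2·1 + 0
Back-substitute:
1 = 17 − 8·2
1 = −8·36 + 17·17
1 = 17·89 − 42·36
1 = −42·125 + 59·89
So 89⁻¹ ≡ 59 (mod 125).
Then x ≡ 59·75 ≡ 50 (mod 125); the smallest non-negative solution is x = 50.

50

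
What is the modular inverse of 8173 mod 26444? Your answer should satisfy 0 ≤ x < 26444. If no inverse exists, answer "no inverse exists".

no inverse exists

Euclidean algorithm on 26444, 8173:
26444 = 3*8173 + 1925
8173 = 4*1925 + 473
1925 = 4*473 + 33
473 = 14*33 + 11
33 = 3*11 + 0
The gcd is 11, not 1, hence no inverse exists.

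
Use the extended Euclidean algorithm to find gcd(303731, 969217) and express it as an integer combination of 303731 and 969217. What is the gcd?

1

Euclidean algorithm:
969217 = 3·303731 + 58024
303731 = 5·58024 + 13611
58024 = 4·13611 + 3580
13611 = 3·3580 + 2871
3580 = 1·2871 + 709
2871 = 4·709 + 35
709 = 20·35 + 9
35 = 3·9 + 8
9 = 1·8 + 1
8 = 8·1 + 0
gcd(303731, 969217) = 1.
Back-substituting:
1 = 9 − 8
1 = −35 + 4·9
1 = 4·709 − 81·35
1 = −81·2871 + 328·709
1 = 328·3580 − 409·2871
1 = −409·13611 + 1555·3580
1 = 1555·58024 − 6629·13611
1 = −6629·303731 + 34700·58024
1 = 34700·969217 − 110729·303731
So 1 = (34700)·969217 + (-110729)·303731.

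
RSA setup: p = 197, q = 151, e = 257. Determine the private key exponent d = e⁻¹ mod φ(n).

φ(n) = (p−1)(q−1) = 196·150 = 29400.
Need d with 257·d ≡ 1 (mod 29400). Apply the extended Euclidean algorithm:
29400 = 114*257 + 102
257 = 2*102 + 53
102 = 1*53 + 49
53 = 1*49 + 4
49 = 12*4 + 1
4 = 4*1 + 0
Back-substitute:
1 = 49 − 12·4
1 = −12·53 + 13·49
1 = 13·102 − 25·53
1 = −25·257 + 63·102
1 = 63·29400 − 7207·257
So 257·(-7207) ≡ 1 (mod 29400), hence d ≡ -7207 ≡ 22193 (mod 29400).

22193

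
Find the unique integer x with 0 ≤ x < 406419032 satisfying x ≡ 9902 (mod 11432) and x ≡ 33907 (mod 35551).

Write x = 9902 + 11432·k. Then 11432·k ≡ 33907 − 9902 ≡ 24005 (mod 35551).
Need 11432⁻¹ mod 35551. Extended Euclid on (35551, 11432):
35551 = 3·11432 + 1255
11432 = 9·1255 + 137
1255 = 9·137 + 22
137 = 6·22 + 5
22 = 4·5 + 2
5 = 2·2 + 1
2 = 2·1 + 0
Back-substitute:
1 = 5 − 2·2
1 = −2·22 + 9·5
1 = 9·137 − 56·22
1 = −56·1255 + 513·137
1 = 513·11432 − 4673·1255
1 = −4673·35551 + 14532·11432
11432⁻¹ ≡ 14532 (mod 35551), so k ≡ 14532·24005 ≡ 14248 (mod 35551).
x = 9902 + 11432·14248 = 162893038.

162893038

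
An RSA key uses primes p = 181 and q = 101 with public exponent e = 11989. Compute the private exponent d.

φ(n) = (p−1)(q−1) = 180·100 = 18000.
Need d with 11989·d ≡ 1 (mod 18000). Apply the extended Euclidean algorithm:
18000 = 1·11989 + 6011
11989 = 1·6011 + 5978
6011 = 1·5978 + 33
5978 = 181·33 + 5
33 = 6·5 + 3
5 = 1·3 + 2
3 = 1·2 + 1
2 = 2·1 + 0
Back-substitute:
1 = 3 − 2
1 = −5 + 2·3
1 = 2·33 − 13·5
1 = −13·5978 + 2355·33
1 = 2355·6011 − 2368·5978
1 = −2368·11989 + 4723·6011
1 = 4723·18000 − 7091·11989
So 11989·(-7091) ≡ 1 (mod 18000), hence d ≡ -7091 ≡ 10909 (mod 18000).

10909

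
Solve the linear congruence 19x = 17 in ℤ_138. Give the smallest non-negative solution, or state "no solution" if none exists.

59

First find gcd(19, 138):
138 = 7·19 + 5
19 = 3·5 + 4
5 = 1·4 + 1
4 = 4·1 + 0
gcd = 1, so a unique solution mod 138 exists.
Back-substitute for the Bézout coefficients:
1 = 5 − 4
1 = −19 + 4·5
1 = 4·138 − 29·19
So 19·(-29) ≡ 1 (mod 138), giving 19⁻¹ ≡ 109.
x ≡ 19⁻¹·17 ≡ 109·17 ≡ 59 (mod 138).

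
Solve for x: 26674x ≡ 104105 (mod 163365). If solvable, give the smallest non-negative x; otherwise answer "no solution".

108230

First find gcd(26674, 163365):
163365 = 6*26674 + 3321
26674 = 8*3321 + 106
3321 = 31*106 + 35
106 = 3*35 + 1
35 = 35*1 + 0
gcd = 1, so a unique solution mod 163365 exists.
Back-substitute for the Bézout coefficients:
1 = 106 − 3·35
1 = −3·3321 + 94·106
1 = 94·26674 − 755·3321
1 = −755·163365 + 4624·26674
So 26674·(4624) ≡ 1 (mod 163365), giving 26674⁻¹ ≡ 4624.
x ≡ 26674⁻¹·104105 ≡ 4624·104105 ≡ 108230 (mod 163365).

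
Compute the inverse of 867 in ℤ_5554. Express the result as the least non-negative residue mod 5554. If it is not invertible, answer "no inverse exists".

3203

gcd(5554, 867) by repeated division:
5554 = 6×867 + 352
867 = 2×352 + 163
352 = 2×163 + 26
163 = 6×26 + 7
26 = 3×7 + 5
7 = 1×5 + 2
5 = 2×2 + 1
2 = 2×1 + 0
The gcd is 1. Working backward:
1 = 5 − 2·2
1 = −2·7 + 3·5
1 = 3·26 − 11·7
1 = −11·163 + 69·26
1 = 69·352 − 149·163
1 = −149·867 + 367·352
1 = 367·5554 − 2351·867
Thus 867·(-2351) ≡ 1 (mod 5554); reducing, -2351 mod 5554 = 3203.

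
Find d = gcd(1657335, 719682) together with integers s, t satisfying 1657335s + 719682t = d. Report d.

Repeated division:
1657335 = 2·719682 + 217971
719682 = 3·217971 + 65769
217971 = 3·65769 + 20664
65769 = 3·20664 + 3777
20664 = 5·3777 + 1779
3777 = 2·1779 + 219
1779 = 8·219 + 27
219 = 8·27 + 3
27 = 9·3 + 0
gcd(1657335, 719682) = 3.
Back-substituting:
3 = 219 − 8·27
3 = −8·1779 + 65·219
3 = 65·3777 − 138·1779
3 = −138·20664 + 755·3777
3 = 755·65769 − 2403·20664
3 = −2403·217971 + 7964·65769
3 = 7964·719682 − 26295·217971
3 = −26295·1657335 + 60554·719682
So 3 = (-26295)·1657335 + (60554)·719682.

3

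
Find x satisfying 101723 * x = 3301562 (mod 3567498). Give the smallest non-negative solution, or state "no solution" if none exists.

First find gcd(101723, 3567498):
3567498 = 35*101723 + 7193
101723 = 14*7193 + 1021
7193 = 7*1021 + 46
1021 = 22*46 + 9
46 = 5*9 + 1
9 = 9*1 + 0
gcd = 1, so a unique solution mod 3567498 exists.
Back-substitute for the Bézout coefficients:
1 = 46 − 5·9
1 = −5·1021 + 111·46
1 = 111·7193 − 782·1021
1 = −782·101723 + 11059·7193
1 = 11059·3567498 − 387847·101723
So 101723·(-387847) ≡ 1 (mod 3567498), giving 101723⁻¹ ≡ 3179651.
x ≡ 101723⁻¹·3301562 ≡ 3179651·3301562 ≡ 2545114 (mod 3567498).

2545114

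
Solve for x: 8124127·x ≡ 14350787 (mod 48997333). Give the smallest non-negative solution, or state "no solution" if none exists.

1702735

First find gcd(8124127, 48997333):
48997333 = 6*8124127 + 252571
8124127 = 32*252571 + 41855
252571 = 6*41855 + 1441
41855 = 29*1441 + 66
1441 = 21*66 + 55
66 = 1*55 + 11
55 = 5*11 + 0
gcd = 11 and 11 | 14350787, so solutions exist. Divide through by 11: 738557x ≡ 1304617 (mod 4454303).
Now find 738557⁻¹ mod 4454303:
4454303 = 6×738557 + 22961
738557 = 32×22961 + 3805
22961 = 6×3805 + 131
3805 = 29×131 + 6
131 = 21×6 + 5
6 = 1×5 + 1
5 = 5×1 + 0
Back-substitute:
1 = 6 − 5
1 = −131 + 22·6
1 = 22·3805 − 639·131
1 = −639·22961 + 3856·3805
1 = 3856·738557 − 124031·22961
1 = −124031·4454303 + 748042·738557
So 738557⁻¹ ≡ 748042 (mod 4454303).
Then x ≡ 748042·1304617 ≡ 1702735 (mod 4454303); the smallest non-negative solution is x = 1702735.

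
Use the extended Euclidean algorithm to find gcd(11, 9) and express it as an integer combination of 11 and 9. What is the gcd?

Apply Euclid's algorithm to 11 and 9:
11 = 1*9 + 2
9 = 4*2 + 1
2 = 2*1 + 0
gcd(11, 9) = 1.
Working backward:
1 = 9 − 4·2
1 = −4·11 + 5·9
So 1 = (-4)·11 + (5)·9.

1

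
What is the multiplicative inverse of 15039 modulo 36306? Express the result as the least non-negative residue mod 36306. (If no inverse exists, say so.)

no inverse exists

Euclidean algorithm on 36306, 15039:
36306 = 2×15039 + 6228
15039 = 2×6228 + 2583
6228 = 2×2583 + 1062
2583 = 2×1062 + 459
1062 = 2×459 + 144
459 = 3×144 + 27
144 = 5×27 + 9
27 = 3×9 + 0
Since gcd = 9 > 1, 15039 is not a unit mod 36306.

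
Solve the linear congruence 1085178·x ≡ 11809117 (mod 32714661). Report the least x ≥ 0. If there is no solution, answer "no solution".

no solution

gcd(1085178, 32714661):
32714661 = 30*1085178 + 159321
1085178 = 6*159321 + 129252
159321 = 1*129252 + 30069
129252 = 4*30069 + 8976
30069 = 3*8976 + 3141
8976 = 2*3141 + 2694
3141 = 1*2694 + 447
2694 = 6*447 + 12
447 = 37*12 + 3
12 = 4*3 + 0
gcd = 3, but 3 ∤ 11809117, so the congruence has no solution.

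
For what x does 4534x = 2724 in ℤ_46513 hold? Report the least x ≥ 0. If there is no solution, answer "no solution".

2237

First find gcd(4534, 46513):
46513 = 10×4534 + 1173
4534 = 3×1173 + 1015
1173 = 1×1015 + 158
1015 = 6×158 + 67
158 = 2×67 + 24
67 = 2×24 + 19
24 = 1×19 + 5
19 = 3×5 + 4
5 = 1×4 + 1
4 = 4×1 + 0
gcd = 1, so a unique solution mod 46513 exists.
Back-substitute for the Bézout coefficients:
1 = 5 − 4
1 = −19 + 4·5
1 = 4·24 − 5·19
1 = −5·67 + 14·24
1 = 14·158 − 33·67
1 = −33·1015 + 212·158
1 = 212·1173 − 245·1015
1 = −245·4534 + 947·1173
1 = 947·46513 − 9715·4534
So 4534·(-9715) ≡ 1 (mod 46513), giving 4534⁻¹ ≡ 36798.
x ≡ 4534⁻¹·2724 ≡ 36798·2724 ≡ 2237 (mod 46513).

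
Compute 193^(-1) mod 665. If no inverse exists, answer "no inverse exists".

317

gcd(665, 193) by repeated division:
665 = 3×193 + 86
193 = 2×86 + 21
86 = 4×21 + 2
21 = 10×2 + 1
2 = 2×1 + 0
gcd = 1, so the inverse exists. Back-substitute:
1 = 21 − 10·2
1 = −10·86 + 41·21
1 = 41·193 − 92·86
1 = −92·665 + 317·193
So 193·317 ≡ 1 (mod 665).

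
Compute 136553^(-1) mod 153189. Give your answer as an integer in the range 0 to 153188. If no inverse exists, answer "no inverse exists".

68924

gcd(153189, 136553) by repeated division:
153189 = 1×136553 + 16636
136553 = 8×16636 + 3465
16636 = 4×3465 + 2776
3465 = 1×2776 + 689
2776 = 4×689 + 20
689 = 34×20 + 9
20 = 2×9 + 2
9 = 4×2 + 1
2 = 2×1 + 0
Since gcd(136553, 153189) = 1, back-substitute to write 1 as a combination:
1 = 9 − 4·2
1 = −4·20 + 9·9
1 = 9·689 − 310·20
1 = −310·2776 + 1249·689
1 = 1249·3465 − 1559·2776
1 = −1559·16636 + 7485·3465
1 = 7485·136553 − 61439·16636
1 = −61439·153189 + 68924·136553
So 136553·68924 ≡ 1 (mod 153189).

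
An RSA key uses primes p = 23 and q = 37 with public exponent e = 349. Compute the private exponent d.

φ(n) = (p−1)(q−1) = 22·36 = 792.
Need d with 349·d ≡ 1 (mod 792). Apply the extended Euclidean algorithm:
792 = 2·349 + 94
349 = 3·94 + 67
94 = 1·67 + 27
67 = 2·27 + 13
27 = 2·13 + 1
13 = 13·1 + 0
Back-substitute:
1 = 27 − 2·13
1 = −2·67 + 5·27
1 = 5·94 − 7·67
1 = −7·349 + 26·94
1 = 26·792 − 59·349
So 349·(-59) ≡ 1 (mod 792), hence d ≡ -59 ≡ 733 (mod 792).

733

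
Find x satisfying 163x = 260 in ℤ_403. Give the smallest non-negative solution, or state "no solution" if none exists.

234

First find gcd(163, 403):
403 = 2*163 + 77
163 = 2*77 + 9
77 = 8*9 + 5
9 = 1*5 + 4
5 = 1*4 + 1
4 = 4*1 + 0
gcd = 1, so a unique solution mod 403 exists.
Back-substitute for the Bézout coefficients:
1 = 5 − 4
1 = −9 + 2·5
1 = 2·77 − 17·9
1 = −17·163 + 36·77
1 = 36·403 − 89·163
So 163·(-89) ≡ 1 (mod 403), giving 163⁻¹ ≡ 314.
x ≡ 163⁻¹·260 ≡ 314·260 ≡ 234 (mod 403).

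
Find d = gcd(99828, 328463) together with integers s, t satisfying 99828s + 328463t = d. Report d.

1

Euclidean algorithm:
328463 = 3×99828 + 28979
99828 = 3×28979 + 12891
28979 = 2×12891 + 3197
12891 = 4×3197 + 103
3197 = 31×103 + 4
103 = 25×4 + 3
4 = 1×3 + 1
3 = 3×1 + 0
gcd(99828, 328463) = 1.
Working backward:
1 = 4 − 3
1 = −103 + 26·4
1 = 26·3197 − 807·103
1 = −807·12891 + 3254·3197
1 = 3254·28979 − 7315·12891
1 = −7315·99828 + 25199·28979
1 = 25199·328463 − 82912·99828
So 1 = (25199)·328463 + (-82912)·99828.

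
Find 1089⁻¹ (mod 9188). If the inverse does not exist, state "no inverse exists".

3957

gcd(9188, 1089) by repeated division:
9188 = 8·1089 + 476
1089 = 2·476 + 137
476 = 3·137 + 65
137 = 2·65 + 7
65 = 9·7 + 2
7 = 3·2 + 1
2 = 2·1 + 0
gcd = 1, so the inverse exists. Back-substitute:
1 = 7 − 3·2
1 = −3·65 + 28·7
1 = 28·137 − 59·65
1 = −59·476 + 205·137
1 = 205·1089 − 469·476
1 = −469·9188 + 3957·1089
So 1089·3957 ≡ 1 (mod 9188).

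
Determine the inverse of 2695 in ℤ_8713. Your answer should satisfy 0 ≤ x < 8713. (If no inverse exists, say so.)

2095

Apply the Euclidean algorithm to 8713 and 2695:
8713 = 3·2695 + 628
2695 = 4·628 + 183
628 = 3·183 + 79
183 = 2·79 + 25
79 = 3·25 + 4
25 = 6·4 + 1
4 = 4·1 + 0
The gcd is 1. Working backward:
1 = 25 − 6·4
1 = −6·79 + 19·25
1 = 19·183 − 44·79
1 = −44·628 + 151·183
1 = 151·2695 − 648·628
1 = −648·8713 + 2095·2695
So 2695·2095 ≡ 1 (mod 8713).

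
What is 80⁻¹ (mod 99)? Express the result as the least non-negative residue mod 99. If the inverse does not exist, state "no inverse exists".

26

gcd(99, 80) by repeated division:
99 = 1·80 + 19
80 = 4·19 + 4
19 = 4·4 + 3
4 = 1·3 + 1
3 = 3·1 + 0
The gcd is 1. Working backward:
1 = 4 − 3
1 = −19 + 5·4
1 = 5·80 − 21·19
1 = −21·99 + 26·80
So 80·26 ≡ 1 (mod 99).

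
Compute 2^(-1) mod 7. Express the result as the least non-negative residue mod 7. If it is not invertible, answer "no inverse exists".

gcd(7, 2) by repeated division:
7 = 3×2 + 1
2 = 2×1 + 0
Since gcd(2, 7) = 1, back-substitute to write 1 as a combination:
1 = 7 − 3·2
So 2·(-3) ≡ 1 (mod 7), and -3 ≡ 4 (mod 7).

4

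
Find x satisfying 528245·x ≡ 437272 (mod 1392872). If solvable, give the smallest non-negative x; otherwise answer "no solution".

680976

First find gcd(528245, 1392872):
1392872 = 2·528245 + 336382
528245 = 1·336382 + 191863
336382 = 1·191863 + 144519
191863 = 1·144519 + 47344
144519 = 3·47344 + 2487
47344 = 19·2487 + 91
2487 = 27·91 + 30
91 = 3·30 + 1
30 = 30·1 + 0
gcd = 1, so a unique solution mod 1392872 exists.
Back-substitute for the Bézout coefficients:
1 = 91 − 3·30
1 = −3·2487 + 82·91
1 = 82·47344 − 1561·2487
1 = −1561·144519 + 4765·47344
1 = 4765·191863 − 6326·144519
1 = −6326·336382 + 11091·191863
1 = 11091·528245 − 17417·336382
1 = −17417·1392872 + 45925·528245
So 528245·(45925) ≡ 1 (mod 1392872), giving 528245⁻¹ ≡ 45925.
x ≡ 528245⁻¹·437272 ≡ 45925·437272 ≡ 680976 (mod 1392872).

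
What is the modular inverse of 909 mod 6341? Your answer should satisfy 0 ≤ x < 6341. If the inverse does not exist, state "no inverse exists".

865

Run Euclid on (6341, 909):
6341 = 6×909 + 887
909 = 1×887 + 22
887 = 40×22 + 7
22 = 3×7 + 1
7 = 7×1 + 0
Since gcd(909, 6341) = 1, back-substitute to write 1 as a combination:
1 = 22 − 3·7
1 = −3·887 + 121·22
1 = 121·909 − 124·887
1 = −124·6341 + 865·909
So 909·865 ≡ 1 (mod 6341).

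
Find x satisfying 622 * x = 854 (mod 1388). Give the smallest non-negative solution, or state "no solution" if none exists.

499

First find gcd(622, 1388):
1388 = 2×622 + 144
622 = 4×144 + 46
144 = 3×46 + 6
46 = 7×6 + 4
6 = 1×4 + 2
4 = 2×2 + 0
gcd = 2 and 2 | 854, so solutions exist. Divide through by 2: 311x ≡ 427 (mod 694).
Now find 311⁻¹ mod 694:
694 = 2*311 + 72
311 = 4*72 + 23
72 = 3*23 + 3
23 = 7*3 + 2
3 = 1*2 + 1
2 = 2*1 + 0
Back-substitute:
1 = 3 − 2
1 = −23 + 8·3
1 = 8·72 − 25·23
1 = −25·311 + 108·72
1 = 108·694 − 241·311
So 311·(-241) ≡ 1 (mod 694), i.e. 311⁻¹ ≡ 453.
Then x ≡ 453·427 ≡ 499 (mod 694); the smallest non-negative solution is x = 499.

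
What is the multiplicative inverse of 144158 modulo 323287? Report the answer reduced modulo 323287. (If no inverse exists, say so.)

Run Euclid on (323287, 144158):
323287 = 2×144158 + 34971
144158 = 4×34971 + 4274
34971 = 8×4274 + 779
4274 = 5×779 + 379
779 = 2×379 + 21
379 = 18×21 + 1
21 = 21×1 + 0
Since gcd(144158, 323287) = 1, back-substitute to write 1 as a combination:
1 = 379 − 18·21
1 = −18·779 + 37·379
1 = 37·4274 − 203·779
1 = −203·34971 + 1661·4274
1 = 1661·144158 − 6847·34971
1 = −6847·323287 + 15355·144158
So 144158·15355 ≡ 1 (mod 323287).

15355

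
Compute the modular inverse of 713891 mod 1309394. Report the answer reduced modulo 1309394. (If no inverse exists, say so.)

692733

Extended Euclidean algorithm:
1309394 = 1*713891 + 595503
713891 = 1*595503 + 118388
595503 = 5*118388 + 3563
118388 = 33*3563 + 809
3563 = 4*809 + 327
809 = 2*327 + 155
327 = 2*155 + 17
155 = 9*17 + 2
17 = 8*2 + 1
2 = 2*1 + 0
The gcd is 1. Working backward:
1 = 17 − 8·2
1 = −8·155 + 73·17
1 = 73·327 − 154·155
1 = −154·809 + 381·327
1 = 381·3563 − 1678·809
1 = −1678·118388 + 55755·3563
1 = 55755·595503 − 280453·118388
1 = −280453·713891 + 336208·595503
1 = 336208·1309394 − 616661·713891
Thus 713891·(-616661) ≡ 1 (mod 1309394); reducing, -616661 mod 1309394 = 692733.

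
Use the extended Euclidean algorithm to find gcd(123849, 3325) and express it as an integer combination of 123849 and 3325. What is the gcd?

Repeated division:
123849 = 37×3325 + 824
3325 = 4×824 + 29
824 = 28×29 + 12
29 = 2×12 + 5
12 = 2×5 + 2
5 = 2×2 + 1
2 = 2×1 + 0
gcd(123849, 3325) = 1.
Working backward:
1 = 5 − 2·2
1 = −2·12 + 5·5
1 = 5·29 − 12·12
1 = −12·824 + 341·29
1 = 341·3325 − 1376·824
1 = −1376·123849 + 51253·3325
So 1 = (-1376)·123849 + (51253)·3325.

1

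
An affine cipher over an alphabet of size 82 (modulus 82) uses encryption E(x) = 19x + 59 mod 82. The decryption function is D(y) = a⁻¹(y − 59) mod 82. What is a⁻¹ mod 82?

Extended Euclidean algorithm:
82 = 4·19 + 6
19 = 3·6 + 1
6 = 6·1 + 0
Since gcd(19, 82) = 1, back-substitute to write 1 as a combination:
1 = 19 − 3·6
1 = −3·82 + 13·19
So 19·13 ≡ 1 (mod 82).

13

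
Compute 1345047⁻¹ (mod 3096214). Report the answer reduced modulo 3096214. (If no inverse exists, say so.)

Euclidean algorithm on 3096214, 1345047:
3096214 = 2*1345047 + 406120
1345047 = 3*406120 + 126687
406120 = 3*126687 + 26059
126687 = 4*26059 + 22451
26059 = 1*22451 + 3608
22451 = 6*3608 + 803
3608 = 4*803 + 396
803 = 2*396 + 11
396 = 36*11 + 0
gcd(1345047, 3096214) = 11 ≠ 1, so 1345047 has no multiplicative inverse modulo 3096214.

no inverse exists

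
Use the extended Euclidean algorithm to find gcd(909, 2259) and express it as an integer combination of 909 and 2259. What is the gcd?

9

Repeated division:
2259 = 2×909 + 441
909 = 2×441 + 27
441 = 16×27 + 9
27 = 3×9 + 0
gcd(909, 2259) = 9.
Express as a combination:
9 = 441 − 16·27
9 = −16·909 + 33·441
9 = 33·2259 − 82·909
So 9 = (33)·2259 + (-82)·909.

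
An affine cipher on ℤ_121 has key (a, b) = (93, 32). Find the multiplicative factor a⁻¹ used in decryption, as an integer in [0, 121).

108

Extended Euclidean algorithm:
121 = 1·93 + 28
93 = 3·28 + 9
28 = 3·9 + 1
9 = 9·1 + 0
The gcd is 1. Working backward:
1 = 28 − 3·9
1 = −3·93 + 10·28
1 = 10·121 − 13·93
Thus 93·(-13) ≡ 1 (mod 121); reducing, -13 mod 121 = 108.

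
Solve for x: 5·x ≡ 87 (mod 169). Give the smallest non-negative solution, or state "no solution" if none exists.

First find gcd(5, 169):
169 = 33·5 + 4
5 = 1·4 + 1
4 = 4·1 + 0
gcd = 1, so a unique solution mod 169 exists.
Back-substitute for the Bézout coefficients:
1 = 5 − 4
1 = −169 + 34·5
So 5·(34) ≡ 1 (mod 169), giving 5⁻¹ ≡ 34.
x ≡ 5⁻¹·87 ≡ 34·87 ≡ 85 (mod 169).

85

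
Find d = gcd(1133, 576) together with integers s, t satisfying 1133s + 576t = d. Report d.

Repeated division:
1133 = 1×576 + 557
576 = 1×557 + 19
557 = 29×19 + 6
19 = 3×6 + 1
6 = 6×1 + 0
gcd(1133, 576) = 1.
Working backward:
1 = 19 − 3·6
1 = −3·557 + 88·19
1 = 88·576 − 91·557
1 = −91·1133 + 179·576
So 1 = (-91)·1133 + (179)·576.

1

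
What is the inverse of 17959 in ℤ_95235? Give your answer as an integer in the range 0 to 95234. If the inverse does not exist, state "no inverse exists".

Extended Euclidean algorithm:
95235 = 5·17959 + 5440
17959 = 3·5440 + 1639
5440 = 3·1639 + 523
1639 = 3·523 + 70
523 = 7·70 + 33
70 = 2·33 + 4
33 = 8·4 + 1
4 = 4·1 + 0
Since gcd(17959, 95235) = 1, back-substitute to write 1 as a combination:
1 = 33 − 8·4
1 = −8·70 + 17·33
1 = 17·523 − 127·70
1 = −127·1639 + 398·523
1 = 398·5440 − 1321·1639
1 = −1321·17959 + 4361·5440
1 = 4361·95235 − 23126·17959
So 17959·(-23126) ≡ 1 (mod 95235), and -23126 ≡ 72109 (mod 95235).

72109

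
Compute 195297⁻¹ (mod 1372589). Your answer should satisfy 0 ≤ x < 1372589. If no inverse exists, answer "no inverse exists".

1049495

Apply the Euclidean algorithm to 1372589 and 195297:
1372589 = 7·195297 + 5510
195297 = 35·5510 + 2447
5510 = 2·2447 + 616
2447 = 3·616 + 599
616 = 1·599 + 17
599 = 35·17 + 4
17 = 4·4 + 1
4 = 4·1 + 0
gcd = 1, so the inverse exists. Back-substitute:
1 = 17 − 4·4
1 = −4·599 + 141·17
1 = 141·616 − 145·599
1 = −145·2447 + 576·616
1 = 576·5510 − 1297·2447
1 = −1297·195297 + 45971·5510
1 = 45971·1372589 − 323094·195297
Thus 195297·(-323094) ≡ 1 (mod 1372589); reducing, -323094 mod 1372589 = 1049495.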